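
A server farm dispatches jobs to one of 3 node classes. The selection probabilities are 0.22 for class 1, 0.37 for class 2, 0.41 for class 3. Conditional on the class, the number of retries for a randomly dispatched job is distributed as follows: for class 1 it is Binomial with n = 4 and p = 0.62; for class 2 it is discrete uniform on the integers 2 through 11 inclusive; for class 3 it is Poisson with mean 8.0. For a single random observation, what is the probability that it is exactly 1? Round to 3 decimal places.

Conditional on each class, P(X = 1): 1: 0.136083; 2: 0; 3: 0.0026837.
By total probability, P(X = 1) = 0.22·0.136083 + 0.37·0 + 0.41·0.0026837 = 0.0310385.

0.031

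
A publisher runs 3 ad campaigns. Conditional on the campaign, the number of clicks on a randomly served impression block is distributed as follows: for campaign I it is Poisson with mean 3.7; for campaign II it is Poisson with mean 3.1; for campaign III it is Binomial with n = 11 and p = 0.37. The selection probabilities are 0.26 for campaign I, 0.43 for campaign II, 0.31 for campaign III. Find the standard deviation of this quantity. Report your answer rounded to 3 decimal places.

Per component, I: μ=3.7, E[X²]=17.39; II: μ=3.1, E[X²]=12.71; III: μ=4.07, E[X²]=19.129.
E[X] = 0.26·3.7 + 0.43·3.1 + 0.31·4.07 = 3.5567.
E[X²] = 0.26·17.39 + 0.43·12.71 + 0.31·19.129 = 15.9167.
Var(X) = E[X²] − (E[X])² = 15.9167 − 12.6501 = 3.26658.
SD(X) = √3.26658 = 1.80737.

1.807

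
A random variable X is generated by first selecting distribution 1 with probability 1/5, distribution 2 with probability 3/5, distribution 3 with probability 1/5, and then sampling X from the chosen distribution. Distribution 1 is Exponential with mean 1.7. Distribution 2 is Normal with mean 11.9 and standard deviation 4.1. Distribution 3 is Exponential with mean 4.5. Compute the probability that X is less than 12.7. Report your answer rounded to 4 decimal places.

0.7344

Conditional on each component, P(X < 12.7): 1: 0.99943; 2: 0.577351; 3: 0.940526.
By total probability, P(X < 12.7) = 0.2·0.99943 + 0.6·0.577351 + 0.2·0.940526 = 0.734402.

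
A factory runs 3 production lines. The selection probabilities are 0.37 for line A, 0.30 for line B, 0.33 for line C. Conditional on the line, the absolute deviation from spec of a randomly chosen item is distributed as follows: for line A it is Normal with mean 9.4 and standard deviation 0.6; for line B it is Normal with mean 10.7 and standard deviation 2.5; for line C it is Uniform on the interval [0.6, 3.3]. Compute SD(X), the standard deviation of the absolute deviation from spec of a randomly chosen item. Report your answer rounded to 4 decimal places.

Per component, A: μ=9.4, E[X²]=88.72; B: μ=10.7, E[X²]=120.74; C: μ=1.95, E[X²]=4.41.
E[X] = 0.37·9.4 + 0.3·10.7 + 0.33·1.95 = 7.3315.
E[X²] = 0.37·88.72 + 0.3·120.74 + 0.33·4.41 = 70.5037.
Var(X) = E[X²] − (E[X])² = 70.5037 − 53.7509 = 16.7528.
SD(X) = √16.7528 = 4.09302.

4.0930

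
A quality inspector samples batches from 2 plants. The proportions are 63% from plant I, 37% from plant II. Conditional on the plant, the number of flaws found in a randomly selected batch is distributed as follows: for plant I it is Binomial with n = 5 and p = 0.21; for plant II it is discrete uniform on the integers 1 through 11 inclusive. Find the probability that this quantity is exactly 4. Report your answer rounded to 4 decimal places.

0.0385

Conditional on each plant, P(X = 4): I: 0.007682; II: 0.0909091.
By total probability, P(X = 4) = 0.63·0.007682 + 0.37·0.0909091 = 0.038476.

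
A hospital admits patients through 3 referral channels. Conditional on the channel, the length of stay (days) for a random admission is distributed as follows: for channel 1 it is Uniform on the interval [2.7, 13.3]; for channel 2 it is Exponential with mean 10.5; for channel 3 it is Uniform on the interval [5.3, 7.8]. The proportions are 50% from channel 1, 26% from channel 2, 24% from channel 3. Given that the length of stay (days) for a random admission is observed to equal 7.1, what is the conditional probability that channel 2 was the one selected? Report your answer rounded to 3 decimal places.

Likelihoods f(7.1 | ·): 1: 0.0943396; 2: 0.0484334; 3: 0.4.
Posterior ∝ prior × likelihood. Numerator for 2: 0.26·0.0484334 = 0.0125927.
Normalizing constant: 0.5·0.0943396 + 0.26·0.0484334 + 0.24·0.4 = 0.155762.
P(2 | observation) = 0.0125927 / 0.155762 = 0.0808454.

0.081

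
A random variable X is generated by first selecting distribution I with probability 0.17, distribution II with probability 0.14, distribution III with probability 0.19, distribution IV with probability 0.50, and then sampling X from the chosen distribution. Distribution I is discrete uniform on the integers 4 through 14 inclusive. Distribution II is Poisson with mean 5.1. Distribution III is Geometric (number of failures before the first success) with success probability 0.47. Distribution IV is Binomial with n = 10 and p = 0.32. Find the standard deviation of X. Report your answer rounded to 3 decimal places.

3.203

Per component, I: μ=9, E[X²]=91; II: μ=5.1, E[X²]=31.11; III: μ=1.12766, E[X²]=3.67089; IV: μ=3.2, E[X²]=12.416.
E[X] = 0.17·9 + 0.14·5.1 + 0.19·1.12766 + 0.5·3.2 = 4.05826.
E[X²] = 0.17·91 + 0.14·31.11 + 0.19·3.67089 + 0.5·12.416 = 26.7309.
Var(X) = E[X²] − (E[X])² = 26.7309 − 16.4694 = 10.2614.
SD(X) = √10.2614 = 3.20335.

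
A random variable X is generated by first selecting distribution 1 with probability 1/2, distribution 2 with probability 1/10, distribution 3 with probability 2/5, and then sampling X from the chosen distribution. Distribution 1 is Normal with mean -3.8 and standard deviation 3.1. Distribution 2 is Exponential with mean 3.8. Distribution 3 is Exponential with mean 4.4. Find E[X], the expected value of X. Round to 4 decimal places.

Component means — 1: -3.8; 2: 3.8; 3: 4.4.
E[X] = 0.5·-3.8 + 0.1·3.8 + 0.4·4.4 = 0.24.

0.2400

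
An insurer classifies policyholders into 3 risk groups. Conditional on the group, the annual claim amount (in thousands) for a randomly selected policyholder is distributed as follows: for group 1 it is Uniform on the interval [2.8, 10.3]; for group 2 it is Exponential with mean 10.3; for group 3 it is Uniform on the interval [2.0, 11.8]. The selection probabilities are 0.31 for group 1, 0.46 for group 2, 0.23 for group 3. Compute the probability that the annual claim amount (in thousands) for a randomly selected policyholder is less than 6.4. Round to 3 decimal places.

Conditional on each group, P(X < 6.4): 1: 0.48; 2: 0.462786; 3: 0.44898.
By total probability, P(X < 6.4) = 0.31·0.48 + 0.46·0.462786 + 0.23·0.44898 = 0.464947.

0.465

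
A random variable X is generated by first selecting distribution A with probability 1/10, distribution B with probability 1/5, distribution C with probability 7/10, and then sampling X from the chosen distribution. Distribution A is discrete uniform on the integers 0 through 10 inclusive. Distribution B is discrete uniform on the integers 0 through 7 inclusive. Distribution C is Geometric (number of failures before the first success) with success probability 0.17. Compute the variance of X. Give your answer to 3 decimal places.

22.467

Per component, A: μ=5, E[X²]=35; B: μ=3.5, E[X²]=17.5; C: μ=4.88235, E[X²]=52.5571.
E[X] = 0.1·5 + 0.2·3.5 + 0.7·4.88235 = 4.61765.
E[X²] = 0.1·35 + 0.2·17.5 + 0.7·52.5571 = 43.79.
Var(X) = E[X²] − (E[X])² = 43.79 − 21.3227 = 22.4673.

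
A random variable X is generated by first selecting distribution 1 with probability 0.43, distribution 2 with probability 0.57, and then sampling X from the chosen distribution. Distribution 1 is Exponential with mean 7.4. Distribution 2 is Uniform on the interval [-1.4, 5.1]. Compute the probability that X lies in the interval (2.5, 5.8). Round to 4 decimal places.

0.3384

Conditional on each component, P(2.5 < X < 5.8): 1: 0.256636; 2: 0.4.
By total probability, P(2.5 < X < 5.8) = 0.43·0.256636 + 0.57·0.4 = 0.338354.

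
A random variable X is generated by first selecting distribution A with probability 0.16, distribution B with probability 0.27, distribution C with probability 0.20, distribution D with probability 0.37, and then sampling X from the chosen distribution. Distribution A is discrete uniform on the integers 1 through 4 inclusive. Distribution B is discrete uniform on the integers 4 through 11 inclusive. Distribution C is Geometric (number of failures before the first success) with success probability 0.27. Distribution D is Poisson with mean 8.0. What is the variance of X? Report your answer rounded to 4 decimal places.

Per component, A: μ=2.5, E[X²]=7.5; B: μ=7.5, E[X²]=61.5; C: μ=2.7037, E[X²]=17.3237; D: μ=8, E[X²]=72.
E[X] = 0.16·2.5 + 0.27·7.5 + 0.2·2.7037 + 0.37·8 = 5.92574.
E[X²] = 0.16·7.5 + 0.27·61.5 + 0.2·17.3237 + 0.37·72 = 47.9097.
Var(X) = E[X²] − (E[X])² = 47.9097 − 35.1144 = 12.7953.

12.7953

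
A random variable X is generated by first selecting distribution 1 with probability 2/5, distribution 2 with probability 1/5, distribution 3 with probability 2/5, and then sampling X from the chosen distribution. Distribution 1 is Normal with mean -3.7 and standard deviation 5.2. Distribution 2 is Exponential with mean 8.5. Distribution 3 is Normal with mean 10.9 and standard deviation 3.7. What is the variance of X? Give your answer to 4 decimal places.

77.2156

Per component, 1: μ=-3.7, E[X²]=40.73; 2: μ=8.5, E[X²]=144.5; 3: μ=10.9, E[X²]=132.5.
E[X] = 0.4·-3.7 + 0.2·8.5 + 0.4·10.9 = 4.58.
E[X²] = 0.4·40.73 + 0.2·144.5 + 0.4·132.5 = 98.192.
Var(X) = E[X²] − (E[X])² = 98.192 − 20.9764 = 77.2156.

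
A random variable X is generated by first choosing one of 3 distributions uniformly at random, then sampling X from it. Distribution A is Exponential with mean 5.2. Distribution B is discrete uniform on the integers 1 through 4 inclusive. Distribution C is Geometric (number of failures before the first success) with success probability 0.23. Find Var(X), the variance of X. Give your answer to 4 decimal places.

Per component, A: μ=5.2, E[X²]=54.08; B: μ=2.5, E[X²]=7.5; C: μ=3.34783, E[X²]=25.7637.
E[X] = 0.333333·5.2 + 0.333333·2.5 + 0.333333·3.34783 = 3.68261.
E[X²] = 0.333333·54.08 + 0.333333·7.5 + 0.333333·25.7637 = 29.1146.
Var(X) = E[X²] − (E[X])² = 29.1146 − 13.5616 = 15.553.

15.5530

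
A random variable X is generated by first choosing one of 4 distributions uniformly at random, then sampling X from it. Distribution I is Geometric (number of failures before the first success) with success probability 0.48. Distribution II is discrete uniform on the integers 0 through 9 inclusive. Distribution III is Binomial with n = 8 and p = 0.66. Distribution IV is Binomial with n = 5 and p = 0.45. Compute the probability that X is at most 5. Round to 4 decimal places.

0.7821

Conditional on each component, P(X ≤ 5): I: 0.980229; II: 0.6; III: 0.548081; IV: 1.
By total probability, P(X ≤ 5) = 0.25·0.980229 + 0.25·0.6 + 0.25·0.548081 + 0.25·1 = 0.782078.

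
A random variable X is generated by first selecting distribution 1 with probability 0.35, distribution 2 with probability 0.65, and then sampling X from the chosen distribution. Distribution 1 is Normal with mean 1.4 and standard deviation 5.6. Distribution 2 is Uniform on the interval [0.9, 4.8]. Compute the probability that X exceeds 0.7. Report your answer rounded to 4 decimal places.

Conditional on each component, P(X > 0.7): 1: 0.549738; 2: 1.
By total probability, P(X > 0.7) = 0.35·0.549738 + 0.65·1 = 0.842408.

0.8424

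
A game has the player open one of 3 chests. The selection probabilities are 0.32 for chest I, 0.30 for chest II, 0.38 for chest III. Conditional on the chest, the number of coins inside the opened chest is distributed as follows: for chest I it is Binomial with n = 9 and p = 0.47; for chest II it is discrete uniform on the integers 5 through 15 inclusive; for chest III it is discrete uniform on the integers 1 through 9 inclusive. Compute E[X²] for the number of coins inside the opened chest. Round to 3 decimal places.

For each component E[X²] = Var + (mean)², giving I: 20.1348; II: 110; III: 31.6667.
Overall E[X²] = 0.32·20.1348 + 0.3·110 + 0.38·31.6667 = 51.4765.

51.476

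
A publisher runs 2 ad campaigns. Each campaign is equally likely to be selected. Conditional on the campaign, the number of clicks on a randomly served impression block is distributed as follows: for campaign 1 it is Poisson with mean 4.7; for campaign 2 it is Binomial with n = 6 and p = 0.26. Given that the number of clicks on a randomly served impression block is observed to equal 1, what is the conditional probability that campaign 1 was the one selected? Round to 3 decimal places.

Likelihoods P(X=1 | ·): 1: 0.0427478; 2: 0.346165.
Posterior ∝ prior × likelihood. Numerator for 1: 0.5·0.0427478 = 0.0213739.
Normalizing constant: 0.5·0.0427478 + 0.5·0.346165 = 0.194456.
P(1 | observation) = 0.0213739 / 0.194456 = 0.109916.

0.110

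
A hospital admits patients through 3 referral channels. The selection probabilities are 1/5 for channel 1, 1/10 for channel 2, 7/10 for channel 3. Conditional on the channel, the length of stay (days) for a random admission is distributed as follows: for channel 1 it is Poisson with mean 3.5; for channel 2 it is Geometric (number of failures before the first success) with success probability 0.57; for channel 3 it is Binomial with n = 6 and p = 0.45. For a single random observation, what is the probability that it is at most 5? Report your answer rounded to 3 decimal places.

Conditional on each channel, P(X ≤ 5): 1: 0.857614; 2: 0.993679; 3: 0.991696.
By total probability, P(X ≤ 5) = 0.2·0.857614 + 0.1·0.993679 + 0.7·0.991696 = 0.965078.

0.965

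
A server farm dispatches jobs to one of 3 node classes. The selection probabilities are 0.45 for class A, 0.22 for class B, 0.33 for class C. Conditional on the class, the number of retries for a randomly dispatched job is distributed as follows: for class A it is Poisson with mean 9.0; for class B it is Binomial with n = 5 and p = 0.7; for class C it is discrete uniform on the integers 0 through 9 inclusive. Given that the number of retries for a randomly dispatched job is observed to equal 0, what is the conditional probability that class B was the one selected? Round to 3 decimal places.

0.016

Likelihoods P(X=0 | ·): A: 0.00012341; B: 0.00243; C: 0.1.
Posterior ∝ prior × likelihood. Numerator for B: 0.22·0.00243 = 0.0005346.
Normalizing constant: 0.45·0.00012341 + 0.22·0.00243 + 0.33·0.1 = 0.0335901.
P(B | observation) = 0.0005346 / 0.0335901 = 0.0159154.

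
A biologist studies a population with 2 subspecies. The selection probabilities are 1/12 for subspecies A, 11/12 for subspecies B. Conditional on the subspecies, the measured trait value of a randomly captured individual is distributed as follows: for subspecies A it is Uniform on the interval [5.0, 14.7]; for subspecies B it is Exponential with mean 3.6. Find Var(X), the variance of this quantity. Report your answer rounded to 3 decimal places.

Per component, A: μ=9.85, E[X²]=104.863; B: μ=3.6, E[X²]=25.92.
E[X] = 0.0833333·9.85 + 0.916667·3.6 = 4.12083.
E[X²] = 0.0833333·104.863 + 0.916667·25.92 = 32.4986.
Var(X) = E[X²] − (E[X])² = 32.4986 − 16.9813 = 15.5173.

15.517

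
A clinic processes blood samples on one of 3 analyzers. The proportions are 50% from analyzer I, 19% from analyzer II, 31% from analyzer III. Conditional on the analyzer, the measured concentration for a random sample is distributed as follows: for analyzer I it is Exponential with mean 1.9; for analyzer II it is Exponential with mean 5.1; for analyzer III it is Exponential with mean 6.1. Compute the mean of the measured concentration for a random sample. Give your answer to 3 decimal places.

Component means — I: 1.9; II: 5.1; III: 6.1.
E[X] = 0.5·1.9 + 0.19·5.1 + 0.31·6.1 = 3.81.

3.810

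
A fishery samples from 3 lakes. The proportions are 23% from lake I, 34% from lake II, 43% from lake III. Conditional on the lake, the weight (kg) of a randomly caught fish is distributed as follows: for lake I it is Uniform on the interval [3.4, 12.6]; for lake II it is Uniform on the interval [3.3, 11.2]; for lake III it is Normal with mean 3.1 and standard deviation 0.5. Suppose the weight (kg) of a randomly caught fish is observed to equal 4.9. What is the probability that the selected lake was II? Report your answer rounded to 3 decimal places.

Likelihoods f(4.9 | ·): I: 0.108696; II: 0.126582; III: 0.0012238.
Posterior ∝ prior × likelihood. Numerator for II: 0.34·0.126582 = 0.043038.
Normalizing constant: 0.23·0.108696 + 0.34·0.126582 + 0.43·0.0012238 = 0.0685642.
P(II | observation) = 0.043038 / 0.0685642 = 0.627703.

0.628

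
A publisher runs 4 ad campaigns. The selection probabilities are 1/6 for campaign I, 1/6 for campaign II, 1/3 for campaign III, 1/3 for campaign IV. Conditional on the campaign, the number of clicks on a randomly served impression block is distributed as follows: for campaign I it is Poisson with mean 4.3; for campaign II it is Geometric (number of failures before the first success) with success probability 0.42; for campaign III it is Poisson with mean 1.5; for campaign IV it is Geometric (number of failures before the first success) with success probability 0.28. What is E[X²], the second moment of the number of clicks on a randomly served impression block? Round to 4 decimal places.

11.1795

For each component E[X²] = Var + (mean)², giving I: 22.79; II: 5.19501; III: 3.75; IV: 15.7959.
Overall E[X²] = 0.166667·22.79 + 0.166667·5.19501 + 0.333333·3.75 + 0.333333·15.7959 = 11.1795.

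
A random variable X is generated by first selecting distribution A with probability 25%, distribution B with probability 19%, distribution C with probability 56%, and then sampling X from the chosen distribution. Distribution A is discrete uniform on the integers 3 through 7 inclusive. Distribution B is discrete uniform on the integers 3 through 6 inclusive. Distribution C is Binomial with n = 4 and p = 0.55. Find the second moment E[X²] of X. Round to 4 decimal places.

14.0998

For each component E[X²] = Var + (mean)², giving A: 27; B: 21.5; C: 5.83.
Overall E[X²] = 0.25·27 + 0.19·21.5 + 0.56·5.83 = 14.0998.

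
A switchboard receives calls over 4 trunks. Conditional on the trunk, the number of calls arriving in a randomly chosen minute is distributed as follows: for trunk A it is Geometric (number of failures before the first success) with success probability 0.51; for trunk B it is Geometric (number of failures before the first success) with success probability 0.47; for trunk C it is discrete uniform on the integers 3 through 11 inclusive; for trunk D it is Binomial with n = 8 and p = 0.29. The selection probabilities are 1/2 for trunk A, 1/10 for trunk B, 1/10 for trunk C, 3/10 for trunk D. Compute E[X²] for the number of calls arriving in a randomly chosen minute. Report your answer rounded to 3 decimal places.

For each component E[X²] = Var + (mean)², giving A: 2.807; B: 3.67089; C: 55.6667; D: 7.0296.
Overall E[X²] = 0.5·2.807 + 0.1·3.67089 + 0.1·55.6667 + 0.3·7.0296 = 9.44613.

9.446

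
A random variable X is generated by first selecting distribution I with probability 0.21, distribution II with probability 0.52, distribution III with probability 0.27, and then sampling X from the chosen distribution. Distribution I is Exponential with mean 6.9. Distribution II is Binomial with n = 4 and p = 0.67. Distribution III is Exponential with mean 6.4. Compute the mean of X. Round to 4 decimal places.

Component means — I: 6.9; II: 2.68; III: 6.4.
E[X] = 0.21·6.9 + 0.52·2.68 + 0.27·6.4 = 4.5706.

4.5706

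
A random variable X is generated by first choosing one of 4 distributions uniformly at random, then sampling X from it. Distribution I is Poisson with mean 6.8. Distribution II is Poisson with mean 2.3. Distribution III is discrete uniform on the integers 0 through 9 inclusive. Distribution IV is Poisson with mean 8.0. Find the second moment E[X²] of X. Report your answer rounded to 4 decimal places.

40.2825

For each component E[X²] = Var + (mean)², giving I: 53.04; II: 7.59; III: 28.5; IV: 72.
Overall E[X²] = 0.25·53.04 + 0.25·7.59 + 0.25·28.5 + 0.25·72 = 40.2825.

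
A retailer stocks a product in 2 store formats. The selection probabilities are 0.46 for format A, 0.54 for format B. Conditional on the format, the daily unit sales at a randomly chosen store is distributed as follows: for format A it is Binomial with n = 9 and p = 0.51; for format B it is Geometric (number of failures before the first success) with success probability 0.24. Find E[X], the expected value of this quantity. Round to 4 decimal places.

3.8214

Component means — A: 4.59; B: 3.16667.
E[X] = 0.46·4.59 + 0.54·3.16667 = 3.8214.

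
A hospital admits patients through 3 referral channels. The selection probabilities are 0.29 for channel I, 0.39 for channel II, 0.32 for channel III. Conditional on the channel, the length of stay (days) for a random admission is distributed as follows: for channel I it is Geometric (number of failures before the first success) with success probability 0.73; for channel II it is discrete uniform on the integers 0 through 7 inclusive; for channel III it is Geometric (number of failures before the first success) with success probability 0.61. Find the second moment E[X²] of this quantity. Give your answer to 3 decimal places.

For each component E[X²] = Var + (mean)², giving I: 0.64346; II: 17.5; III: 1.45687.
Overall E[X²] = 0.29·0.64346 + 0.39·17.5 + 0.32·1.45687 = 7.4778.

7.478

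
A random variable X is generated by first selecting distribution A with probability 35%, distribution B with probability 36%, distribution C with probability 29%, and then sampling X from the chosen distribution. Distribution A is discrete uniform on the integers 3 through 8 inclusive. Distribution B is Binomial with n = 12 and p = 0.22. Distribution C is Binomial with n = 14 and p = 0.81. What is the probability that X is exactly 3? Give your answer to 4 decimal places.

Conditional on each component, P(X = 3): A: 0.166667; B: 0.250347; C: 2.25344e-06.
By total probability, P(X = 3) = 0.35·0.166667 + 0.36·0.250347 + 0.29·2.25344e-06 = 0.148459.

0.1485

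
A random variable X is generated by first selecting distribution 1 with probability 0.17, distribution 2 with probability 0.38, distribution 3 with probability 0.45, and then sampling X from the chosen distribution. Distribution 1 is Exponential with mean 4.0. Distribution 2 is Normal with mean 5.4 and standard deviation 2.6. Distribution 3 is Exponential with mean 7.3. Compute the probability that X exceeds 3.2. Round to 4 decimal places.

Conditional on each component, P(X > 3.2): 1: 0.449329; 2: 0.801267; 3: 0.645096.
By total probability, P(X > 3.2) = 0.17·0.449329 + 0.38·0.801267 + 0.45·0.645096 = 0.67116.

0.6712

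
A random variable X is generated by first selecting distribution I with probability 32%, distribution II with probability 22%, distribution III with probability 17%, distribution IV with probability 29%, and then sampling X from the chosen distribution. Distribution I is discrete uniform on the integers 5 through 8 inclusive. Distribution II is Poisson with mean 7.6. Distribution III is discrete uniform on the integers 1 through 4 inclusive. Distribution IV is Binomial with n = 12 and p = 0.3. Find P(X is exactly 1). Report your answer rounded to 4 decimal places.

Conditional on each component, P(X = 1): I: 0; II: 0.00380343; III: 0.25; IV: 0.0711838.
By total probability, P(X = 1) = 0.32·0 + 0.22·0.00380343 + 0.17·0.25 + 0.29·0.0711838 = 0.06398.

0.0640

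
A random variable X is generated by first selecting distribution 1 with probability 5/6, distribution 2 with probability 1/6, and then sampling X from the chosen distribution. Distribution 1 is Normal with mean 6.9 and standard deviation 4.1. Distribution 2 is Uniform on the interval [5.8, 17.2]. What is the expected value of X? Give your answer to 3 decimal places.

7.667

Component means — 1: 6.9; 2: 11.5.
E[X] = 0.833333·6.9 + 0.166667·11.5 = 7.66667.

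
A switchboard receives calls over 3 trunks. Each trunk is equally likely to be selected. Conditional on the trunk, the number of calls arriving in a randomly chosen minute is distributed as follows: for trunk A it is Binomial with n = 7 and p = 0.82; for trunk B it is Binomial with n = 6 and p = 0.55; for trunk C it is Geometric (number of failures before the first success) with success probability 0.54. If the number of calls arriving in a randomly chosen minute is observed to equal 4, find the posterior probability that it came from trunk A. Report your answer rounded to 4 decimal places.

0.2340

Likelihoods P(X=4 | ·): A: 0.0922871; B: 0.27795; C: 0.0241783.
Posterior ∝ prior × likelihood. Numerator for A: 0.333333·0.0922871 = 0.0307624.
Normalizing constant: 0.333333·0.0922871 + 0.333333·0.27795 + 0.333333·0.0241783 = 0.131472.
P(A | observation) = 0.0307624 / 0.131472 = 0.233984.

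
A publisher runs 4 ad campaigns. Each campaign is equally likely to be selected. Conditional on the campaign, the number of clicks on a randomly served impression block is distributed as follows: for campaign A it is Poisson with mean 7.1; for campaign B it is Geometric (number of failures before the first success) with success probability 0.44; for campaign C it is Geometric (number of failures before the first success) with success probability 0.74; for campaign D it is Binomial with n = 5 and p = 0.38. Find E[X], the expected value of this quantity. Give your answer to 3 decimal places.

2.656

Component means — A: 7.1; B: 1.27273; C: 0.351351; D: 1.9.
E[X] = 0.25·7.1 + 0.25·1.27273 + 0.25·0.351351 + 0.25·1.9 = 2.65602.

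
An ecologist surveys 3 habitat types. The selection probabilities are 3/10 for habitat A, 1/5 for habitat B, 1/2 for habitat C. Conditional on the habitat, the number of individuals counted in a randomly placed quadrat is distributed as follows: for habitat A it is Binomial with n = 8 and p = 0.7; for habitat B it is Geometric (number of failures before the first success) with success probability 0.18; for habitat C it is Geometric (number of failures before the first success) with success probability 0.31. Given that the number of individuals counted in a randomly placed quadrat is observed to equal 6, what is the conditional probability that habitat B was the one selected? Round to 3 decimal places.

Likelihoods P(X=6 | ·): A: 0.296475; B: 0.0547212; C: 0.0334546.
Posterior ∝ prior × likelihood. Numerator for B: 0.2·0.0547212 = 0.0109442.
Normalizing constant: 0.3·0.296475 + 0.2·0.0547212 + 0.5·0.0334546 = 0.116614.
P(B | observation) = 0.0109442 / 0.116614 = 0.09385.

0.094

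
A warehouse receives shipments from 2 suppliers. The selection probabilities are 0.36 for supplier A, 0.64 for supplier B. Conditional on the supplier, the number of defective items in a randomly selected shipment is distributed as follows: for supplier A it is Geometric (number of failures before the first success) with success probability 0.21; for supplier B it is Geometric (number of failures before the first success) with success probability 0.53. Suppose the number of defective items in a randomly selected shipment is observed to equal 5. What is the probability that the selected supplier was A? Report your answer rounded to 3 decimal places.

0.749

Likelihoods P(X=5 | ·): A: 0.0646182; B: 0.0121553.
Posterior ∝ prior × likelihood. Numerator for A: 0.36·0.0646182 = 0.0232625.
Normalizing constant: 0.36·0.0646182 + 0.64·0.0121553 = 0.0310419.
P(A | observation) = 0.0232625 / 0.0310419 = 0.749391.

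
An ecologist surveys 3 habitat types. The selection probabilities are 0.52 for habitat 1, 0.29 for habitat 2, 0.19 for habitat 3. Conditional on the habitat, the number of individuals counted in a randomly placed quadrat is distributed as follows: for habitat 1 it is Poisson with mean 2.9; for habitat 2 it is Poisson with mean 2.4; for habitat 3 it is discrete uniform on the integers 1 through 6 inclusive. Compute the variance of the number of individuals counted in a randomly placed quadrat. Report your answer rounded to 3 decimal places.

2.898

Per component, 1: μ=2.9, E[X²]=11.31; 2: μ=2.4, E[X²]=8.16; 3: μ=3.5, E[X²]=15.1667.
E[X] = 0.52·2.9 + 0.29·2.4 + 0.19·3.5 = 2.869.
E[X²] = 0.52·11.31 + 0.29·8.16 + 0.19·15.1667 = 11.1293.
Var(X) = E[X²] − (E[X])² = 11.1293 − 8.23116 = 2.89811.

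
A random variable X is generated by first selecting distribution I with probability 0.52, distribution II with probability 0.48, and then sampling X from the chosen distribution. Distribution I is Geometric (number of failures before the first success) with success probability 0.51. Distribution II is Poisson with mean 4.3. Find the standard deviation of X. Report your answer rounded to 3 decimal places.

Per component, I: μ=0.960784, E[X²]=2.807; II: μ=4.3, E[X²]=22.79.
E[X] = 0.52·0.960784 + 0.48·4.3 = 2.56361.
E[X²] = 0.52·2.807 + 0.48·22.79 = 12.3988.
Var(X) = E[X²] − (E[X])² = 12.3988 − 6.57209 = 5.82675.
SD(X) = √5.82675 = 2.41387.

2.414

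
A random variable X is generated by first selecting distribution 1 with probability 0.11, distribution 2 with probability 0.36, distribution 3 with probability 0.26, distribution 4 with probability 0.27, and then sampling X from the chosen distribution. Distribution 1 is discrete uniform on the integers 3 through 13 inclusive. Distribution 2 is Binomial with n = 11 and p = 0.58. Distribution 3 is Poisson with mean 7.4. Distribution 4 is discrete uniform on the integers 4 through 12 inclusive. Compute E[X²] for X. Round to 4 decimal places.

For each component E[X²] = Var + (mean)², giving 1: 74; 2: 43.384; 3: 62.16; 4: 70.6667.
Overall E[X²] = 0.11·74 + 0.36·43.384 + 0.26·62.16 + 0.27·70.6667 = 58.9998.

58.9998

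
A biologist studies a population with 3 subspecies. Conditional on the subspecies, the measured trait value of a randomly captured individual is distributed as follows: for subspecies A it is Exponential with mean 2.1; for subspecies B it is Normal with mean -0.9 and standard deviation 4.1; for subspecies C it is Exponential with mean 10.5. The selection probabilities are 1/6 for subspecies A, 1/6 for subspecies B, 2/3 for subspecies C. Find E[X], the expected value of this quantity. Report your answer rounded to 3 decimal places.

Component means — A: 2.1; B: -0.9; C: 10.5.
E[X] = 0.166667·2.1 + 0.166667·-0.9 + 0.666667·10.5 = 7.2.

7.200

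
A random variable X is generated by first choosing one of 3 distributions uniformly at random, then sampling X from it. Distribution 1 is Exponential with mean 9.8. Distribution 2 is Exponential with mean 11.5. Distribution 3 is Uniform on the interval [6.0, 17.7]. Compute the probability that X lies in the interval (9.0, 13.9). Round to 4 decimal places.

0.2448

Conditional on each component, P(9.0 < X < 13.9): 1: 0.157061; 2: 0.158625; 3: 0.418803.
By total probability, P(9.0 < X < 13.9) = 0.333333·0.157061 + 0.333333·0.158625 + 0.333333·0.418803 = 0.24483.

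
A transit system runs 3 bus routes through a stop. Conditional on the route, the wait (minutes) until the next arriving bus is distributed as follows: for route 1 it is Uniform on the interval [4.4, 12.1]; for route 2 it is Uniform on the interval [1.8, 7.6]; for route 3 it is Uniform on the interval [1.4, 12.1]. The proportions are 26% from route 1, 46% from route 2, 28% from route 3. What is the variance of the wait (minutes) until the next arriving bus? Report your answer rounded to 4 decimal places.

7.4579

Per component, 1: μ=8.25, E[X²]=73.0033; 2: μ=4.7, E[X²]=24.8933; 3: μ=6.75, E[X²]=55.1033.
E[X] = 0.26·8.25 + 0.46·4.7 + 0.28·6.75 = 6.197.
E[X²] = 0.26·73.0033 + 0.46·24.8933 + 0.28·55.1033 = 45.8607.
Var(X) = E[X²] − (E[X])² = 45.8607 − 38.4028 = 7.45792.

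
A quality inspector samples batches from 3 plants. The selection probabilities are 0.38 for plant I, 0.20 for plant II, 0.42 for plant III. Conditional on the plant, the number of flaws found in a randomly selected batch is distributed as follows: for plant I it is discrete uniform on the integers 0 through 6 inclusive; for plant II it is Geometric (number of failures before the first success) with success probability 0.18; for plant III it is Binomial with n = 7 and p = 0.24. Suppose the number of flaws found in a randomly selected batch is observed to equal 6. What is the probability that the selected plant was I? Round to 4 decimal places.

0.8268

Likelihoods P(X=6 | ·): I: 0.142857; II: 0.0547212; III: 0.00101667.
Posterior ∝ prior × likelihood. Numerator for I: 0.38·0.142857 = 0.0542857.
Normalizing constant: 0.38·0.142857 + 0.2·0.0547212 + 0.42·0.00101667 = 0.065657.
P(I | observation) = 0.0542857 / 0.065657 = 0.826808.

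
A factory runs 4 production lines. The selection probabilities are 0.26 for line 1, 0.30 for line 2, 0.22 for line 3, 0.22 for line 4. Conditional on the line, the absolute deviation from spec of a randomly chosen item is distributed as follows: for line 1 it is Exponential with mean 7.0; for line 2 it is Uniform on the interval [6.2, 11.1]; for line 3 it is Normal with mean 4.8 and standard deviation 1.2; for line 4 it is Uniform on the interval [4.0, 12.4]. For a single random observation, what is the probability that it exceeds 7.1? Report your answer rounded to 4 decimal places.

Conditional on each line, P(X > 7.1): 1: 0.362661; 2: 0.816327; 3: 0.0276401; 4: 0.630952.
By total probability, P(X > 7.1) = 0.26·0.362661 + 0.3·0.816327 + 0.22·0.0276401 + 0.22·0.630952 = 0.48408.

0.4841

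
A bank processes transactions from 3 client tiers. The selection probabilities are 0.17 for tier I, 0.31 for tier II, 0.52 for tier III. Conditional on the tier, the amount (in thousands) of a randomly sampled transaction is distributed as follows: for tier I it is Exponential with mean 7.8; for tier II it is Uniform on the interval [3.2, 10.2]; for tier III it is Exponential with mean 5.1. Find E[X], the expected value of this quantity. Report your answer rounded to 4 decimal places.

6.0550

Component means — I: 7.8; II: 6.7; III: 5.1.
E[X] = 0.17·7.8 + 0.31·6.7 + 0.52·5.1 = 6.055.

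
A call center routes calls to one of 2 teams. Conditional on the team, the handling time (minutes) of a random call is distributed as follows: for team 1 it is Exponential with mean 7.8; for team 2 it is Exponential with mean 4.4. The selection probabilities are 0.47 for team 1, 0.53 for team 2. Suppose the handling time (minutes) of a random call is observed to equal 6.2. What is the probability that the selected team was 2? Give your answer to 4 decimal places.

Likelihoods f(6.2 | ·): 1: 0.0579025; 2: 0.0555376.
Posterior ∝ prior × likelihood. Numerator for 2: 0.53·0.0555376 = 0.0294349.
Normalizing constant: 0.47·0.0579025 + 0.53·0.0555376 = 0.0566491.
P(2 | observation) = 0.0294349 / 0.0566491 = 0.519601.

0.5196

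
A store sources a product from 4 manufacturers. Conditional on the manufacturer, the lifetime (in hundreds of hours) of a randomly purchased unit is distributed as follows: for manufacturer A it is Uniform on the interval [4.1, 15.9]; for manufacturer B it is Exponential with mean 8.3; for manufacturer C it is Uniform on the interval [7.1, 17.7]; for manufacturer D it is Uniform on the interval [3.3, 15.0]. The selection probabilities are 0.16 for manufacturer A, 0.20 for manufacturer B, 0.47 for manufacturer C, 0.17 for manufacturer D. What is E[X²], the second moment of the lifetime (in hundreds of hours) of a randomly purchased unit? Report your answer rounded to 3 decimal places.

For each component E[X²] = Var + (mean)², giving A: 111.603; B: 137.78; C: 163.123; D: 95.13.
Overall E[X²] = 0.16·111.603 + 0.2·137.78 + 0.47·163.123 + 0.17·95.13 = 138.253.

138.253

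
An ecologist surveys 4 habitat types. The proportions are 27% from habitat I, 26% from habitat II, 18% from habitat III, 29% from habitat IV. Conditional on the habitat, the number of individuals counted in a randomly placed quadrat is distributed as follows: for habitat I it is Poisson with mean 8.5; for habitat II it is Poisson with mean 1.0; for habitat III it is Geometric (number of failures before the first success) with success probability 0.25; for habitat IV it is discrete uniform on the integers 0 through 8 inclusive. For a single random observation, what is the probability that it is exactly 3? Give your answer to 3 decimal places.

Conditional on each habitat, P(X = 3): I: 0.0208258; II: 0.0613132; III: 0.105469; IV: 0.111111.
By total probability, P(X = 3) = 0.27·0.0208258 + 0.26·0.0613132 + 0.18·0.105469 + 0.29·0.111111 = 0.072771.

0.073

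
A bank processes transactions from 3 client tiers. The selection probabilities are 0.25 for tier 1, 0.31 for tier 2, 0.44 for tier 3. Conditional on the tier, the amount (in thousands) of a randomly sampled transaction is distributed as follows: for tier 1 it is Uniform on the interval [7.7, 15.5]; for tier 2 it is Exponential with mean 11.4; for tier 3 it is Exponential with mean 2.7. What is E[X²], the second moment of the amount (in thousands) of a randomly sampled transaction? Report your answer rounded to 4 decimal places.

For each component E[X²] = Var + (mean)², giving 1: 139.63; 2: 259.92; 3: 14.58.
Overall E[X²] = 0.25·139.63 + 0.31·259.92 + 0.44·14.58 = 121.898.

121.8979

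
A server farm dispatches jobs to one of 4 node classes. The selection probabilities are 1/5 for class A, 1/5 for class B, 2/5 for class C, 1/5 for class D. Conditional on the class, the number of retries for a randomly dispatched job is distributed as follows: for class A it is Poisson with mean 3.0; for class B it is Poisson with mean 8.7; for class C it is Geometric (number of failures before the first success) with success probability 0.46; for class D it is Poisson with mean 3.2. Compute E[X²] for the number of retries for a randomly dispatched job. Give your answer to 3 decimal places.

For each component E[X²] = Var + (mean)², giving A: 12; B: 84.39; C: 3.93006; D: 13.44.
Overall E[X²] = 0.2·12 + 0.2·84.39 + 0.4·3.93006 + 0.2·13.44 = 23.538.

23.538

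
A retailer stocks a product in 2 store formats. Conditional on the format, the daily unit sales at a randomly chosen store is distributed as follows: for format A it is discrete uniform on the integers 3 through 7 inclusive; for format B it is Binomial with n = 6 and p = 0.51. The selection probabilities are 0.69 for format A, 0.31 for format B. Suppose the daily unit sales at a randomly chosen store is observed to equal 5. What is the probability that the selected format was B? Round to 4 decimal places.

Likelihoods P(X=5 | ·): A: 0.2; B: 0.101437.
Posterior ∝ prior × likelihood. Numerator for B: 0.31·0.101437 = 0.0314456.
Normalizing constant: 0.69·0.2 + 0.31·0.101437 = 0.169446.
P(B | observation) = 0.0314456 / 0.169446 = 0.185579.

0.1856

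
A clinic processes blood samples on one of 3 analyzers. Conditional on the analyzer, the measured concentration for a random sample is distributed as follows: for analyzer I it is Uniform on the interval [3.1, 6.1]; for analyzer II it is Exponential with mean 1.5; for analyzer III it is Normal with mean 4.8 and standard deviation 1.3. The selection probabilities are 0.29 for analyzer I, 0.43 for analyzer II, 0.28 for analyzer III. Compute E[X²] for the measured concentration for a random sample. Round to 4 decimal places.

15.2133

For each component E[X²] = Var + (mean)², giving I: 21.91; II: 4.5; III: 24.73.
Overall E[X²] = 0.29·21.91 + 0.43·4.5 + 0.28·24.73 = 15.2133.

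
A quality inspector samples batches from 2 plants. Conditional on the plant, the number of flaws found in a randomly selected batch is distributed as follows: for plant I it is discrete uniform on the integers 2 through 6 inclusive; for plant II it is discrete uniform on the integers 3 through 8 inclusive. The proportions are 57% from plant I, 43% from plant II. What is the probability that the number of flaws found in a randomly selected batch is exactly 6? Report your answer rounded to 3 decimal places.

0.186

Conditional on each plant, P(X = 6): I: 0.2; II: 0.166667.
By total probability, P(X = 6) = 0.57·0.2 + 0.43·0.166667 = 0.185667.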